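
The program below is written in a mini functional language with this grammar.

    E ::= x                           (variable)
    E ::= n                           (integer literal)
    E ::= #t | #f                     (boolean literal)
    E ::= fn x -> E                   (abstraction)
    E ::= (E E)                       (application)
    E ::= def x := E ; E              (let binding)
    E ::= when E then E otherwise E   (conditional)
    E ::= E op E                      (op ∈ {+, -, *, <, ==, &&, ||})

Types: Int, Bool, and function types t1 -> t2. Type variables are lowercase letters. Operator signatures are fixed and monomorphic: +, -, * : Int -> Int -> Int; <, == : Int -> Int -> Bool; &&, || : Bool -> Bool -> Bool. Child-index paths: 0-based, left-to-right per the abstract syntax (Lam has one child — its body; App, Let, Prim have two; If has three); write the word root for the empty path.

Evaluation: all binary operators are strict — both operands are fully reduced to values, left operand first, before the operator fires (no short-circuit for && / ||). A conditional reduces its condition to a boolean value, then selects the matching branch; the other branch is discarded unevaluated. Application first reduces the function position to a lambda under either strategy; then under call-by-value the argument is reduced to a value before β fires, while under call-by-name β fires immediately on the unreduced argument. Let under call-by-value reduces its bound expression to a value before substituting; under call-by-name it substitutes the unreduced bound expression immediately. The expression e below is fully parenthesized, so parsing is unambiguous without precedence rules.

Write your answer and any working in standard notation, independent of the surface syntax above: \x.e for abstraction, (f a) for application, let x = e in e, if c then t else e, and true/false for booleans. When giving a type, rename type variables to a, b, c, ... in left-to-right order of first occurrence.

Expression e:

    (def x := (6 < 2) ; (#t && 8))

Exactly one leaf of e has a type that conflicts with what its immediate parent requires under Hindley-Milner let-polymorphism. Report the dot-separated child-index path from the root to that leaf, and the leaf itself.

Answer: 1.1 : 8

Derivation:
  unify Int ~ Int
  unify Int ~ Int
let x : Bool
  unify Bool ~ Bool
  unify Int ~ Bool
  FAIL: mismatch Int ~ Bool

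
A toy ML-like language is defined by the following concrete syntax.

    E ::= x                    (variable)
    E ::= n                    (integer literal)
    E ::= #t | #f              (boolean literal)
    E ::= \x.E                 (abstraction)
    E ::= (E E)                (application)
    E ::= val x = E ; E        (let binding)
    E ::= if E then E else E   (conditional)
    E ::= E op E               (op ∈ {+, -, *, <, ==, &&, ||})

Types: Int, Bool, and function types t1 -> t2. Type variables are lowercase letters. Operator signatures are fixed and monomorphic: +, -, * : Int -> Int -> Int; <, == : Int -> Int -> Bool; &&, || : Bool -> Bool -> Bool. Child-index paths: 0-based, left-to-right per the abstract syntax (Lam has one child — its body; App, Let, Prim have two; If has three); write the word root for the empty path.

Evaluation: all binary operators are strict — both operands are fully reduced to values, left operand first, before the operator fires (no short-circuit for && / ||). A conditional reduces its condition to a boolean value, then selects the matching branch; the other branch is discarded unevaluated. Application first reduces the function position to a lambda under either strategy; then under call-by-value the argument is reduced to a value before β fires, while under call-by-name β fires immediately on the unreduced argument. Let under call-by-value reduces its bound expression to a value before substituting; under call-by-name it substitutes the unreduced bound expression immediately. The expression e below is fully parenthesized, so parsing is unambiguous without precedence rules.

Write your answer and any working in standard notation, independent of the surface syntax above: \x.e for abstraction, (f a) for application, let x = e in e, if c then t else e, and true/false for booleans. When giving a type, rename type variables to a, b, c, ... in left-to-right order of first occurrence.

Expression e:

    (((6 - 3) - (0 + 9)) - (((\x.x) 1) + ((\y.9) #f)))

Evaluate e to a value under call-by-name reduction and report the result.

Answer: -16

Derivation:
step 0: (((6 - 3) - (0 + 9)) - (((\x.x) 1) + ((\y.9) false)))
step 1: [delta@0.0] ((3 - (0 + 9)) - (((\x.x) 1) + ((\y.9) false)))
step 2: [delta@0.1] ((3 - 9) - (((\x.x) 1) + ((\y.9) false)))
step 3: [delta@0] (-6 - (((\x.x) 1) + ((\y.9) false)))
step 4: [beta@1.0] (-6 - (1 + ((\y.9) false)))
step 5: [beta@1.1] (-6 - (1 + 9))
step 6: [delta@1] (-6 - 10)
step 7: [delta@root] -16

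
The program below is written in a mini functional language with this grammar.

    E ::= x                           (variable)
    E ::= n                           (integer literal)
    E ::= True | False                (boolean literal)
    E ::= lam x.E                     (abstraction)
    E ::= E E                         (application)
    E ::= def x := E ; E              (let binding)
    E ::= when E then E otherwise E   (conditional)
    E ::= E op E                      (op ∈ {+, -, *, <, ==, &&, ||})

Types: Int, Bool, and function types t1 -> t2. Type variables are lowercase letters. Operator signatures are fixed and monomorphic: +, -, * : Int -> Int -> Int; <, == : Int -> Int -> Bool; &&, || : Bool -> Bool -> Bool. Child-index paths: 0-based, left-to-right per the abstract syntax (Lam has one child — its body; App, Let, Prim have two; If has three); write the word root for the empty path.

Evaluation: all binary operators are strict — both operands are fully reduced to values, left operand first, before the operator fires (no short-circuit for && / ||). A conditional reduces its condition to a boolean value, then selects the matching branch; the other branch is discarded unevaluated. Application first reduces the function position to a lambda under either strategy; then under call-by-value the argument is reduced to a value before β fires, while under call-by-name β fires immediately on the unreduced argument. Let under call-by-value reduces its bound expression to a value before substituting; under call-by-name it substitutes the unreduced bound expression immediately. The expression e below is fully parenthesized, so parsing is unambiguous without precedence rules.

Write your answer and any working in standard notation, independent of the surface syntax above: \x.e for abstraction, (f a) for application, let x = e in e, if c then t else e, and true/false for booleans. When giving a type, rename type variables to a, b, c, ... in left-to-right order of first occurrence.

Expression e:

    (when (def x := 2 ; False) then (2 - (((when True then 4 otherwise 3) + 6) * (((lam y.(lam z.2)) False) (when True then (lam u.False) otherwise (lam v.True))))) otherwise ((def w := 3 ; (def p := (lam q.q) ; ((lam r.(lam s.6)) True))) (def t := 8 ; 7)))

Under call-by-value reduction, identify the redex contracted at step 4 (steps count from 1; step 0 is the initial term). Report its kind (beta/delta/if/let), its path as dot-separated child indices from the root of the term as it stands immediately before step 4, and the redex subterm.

Answer: let at 0 : (let p = (\q.q) in ((\r.(\s.6)) true))

Trace:
step 0: (if (let x = 2 in false) then (2 - (((if true then 4 else 3) + 6) * (((\y.(\z.2)) false) (if true then (\u.false) else (\v.true))))) else ((let w = 3 in (let p = (\q.q) in ((\r.(\s.6)) true))) (let t = 8 in 7)))
step 1: [let@0] (if false then (2 - (((if true then 4 else 3) + 6) * (((\y.(\z.2)) false) (if true then (\u.false) else (\v.true))))) else ((let w = 3 in (let p = (\q.q) in ((\r.(\s.6)) true))) (let t = 8 in 7)))
step 2: [if@root] ((let w = 3 in (let p = (\q.q) in ((\r.(\s.6)) true))) (let t = 8 in 7))
step 3: [let@0] ((let p = (\q.q) in ((\r.(\s.6)) true)) (let t = 8 in 7))
step 4: [let@0] (((\r.(\s.6)) true) (let t = 8 in 7))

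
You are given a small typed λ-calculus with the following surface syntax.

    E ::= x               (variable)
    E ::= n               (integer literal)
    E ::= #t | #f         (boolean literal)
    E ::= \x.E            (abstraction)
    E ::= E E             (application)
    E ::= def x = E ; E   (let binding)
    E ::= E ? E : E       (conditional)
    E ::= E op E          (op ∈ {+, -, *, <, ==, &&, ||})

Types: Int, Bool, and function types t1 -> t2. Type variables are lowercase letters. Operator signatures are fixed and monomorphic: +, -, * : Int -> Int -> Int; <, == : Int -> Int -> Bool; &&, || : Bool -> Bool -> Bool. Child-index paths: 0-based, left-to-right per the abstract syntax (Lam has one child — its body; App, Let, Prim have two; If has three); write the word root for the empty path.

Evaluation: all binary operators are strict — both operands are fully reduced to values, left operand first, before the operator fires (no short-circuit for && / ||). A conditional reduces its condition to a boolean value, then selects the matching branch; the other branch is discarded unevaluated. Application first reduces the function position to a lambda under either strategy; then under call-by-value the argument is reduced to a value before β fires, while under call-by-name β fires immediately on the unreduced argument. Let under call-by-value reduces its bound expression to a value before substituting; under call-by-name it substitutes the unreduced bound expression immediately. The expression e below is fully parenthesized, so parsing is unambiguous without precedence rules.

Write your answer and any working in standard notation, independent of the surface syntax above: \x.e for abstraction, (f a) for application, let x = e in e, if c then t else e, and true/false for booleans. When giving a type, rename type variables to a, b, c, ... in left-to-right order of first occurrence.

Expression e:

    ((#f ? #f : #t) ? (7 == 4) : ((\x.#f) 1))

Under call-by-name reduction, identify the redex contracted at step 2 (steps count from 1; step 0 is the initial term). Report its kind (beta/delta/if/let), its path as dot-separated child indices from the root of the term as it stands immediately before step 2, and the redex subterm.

Answer: if at root : (if true then (7 == 4) else ((\x.false) 1))

Trace:
step 0: (if (if false then false else true) then (7 == 4) else ((\x.false) 1))
step 1: [if@0] (if true then (7 == 4) else ((\x.false) 1))
step 2: [if@root] (7 == 4)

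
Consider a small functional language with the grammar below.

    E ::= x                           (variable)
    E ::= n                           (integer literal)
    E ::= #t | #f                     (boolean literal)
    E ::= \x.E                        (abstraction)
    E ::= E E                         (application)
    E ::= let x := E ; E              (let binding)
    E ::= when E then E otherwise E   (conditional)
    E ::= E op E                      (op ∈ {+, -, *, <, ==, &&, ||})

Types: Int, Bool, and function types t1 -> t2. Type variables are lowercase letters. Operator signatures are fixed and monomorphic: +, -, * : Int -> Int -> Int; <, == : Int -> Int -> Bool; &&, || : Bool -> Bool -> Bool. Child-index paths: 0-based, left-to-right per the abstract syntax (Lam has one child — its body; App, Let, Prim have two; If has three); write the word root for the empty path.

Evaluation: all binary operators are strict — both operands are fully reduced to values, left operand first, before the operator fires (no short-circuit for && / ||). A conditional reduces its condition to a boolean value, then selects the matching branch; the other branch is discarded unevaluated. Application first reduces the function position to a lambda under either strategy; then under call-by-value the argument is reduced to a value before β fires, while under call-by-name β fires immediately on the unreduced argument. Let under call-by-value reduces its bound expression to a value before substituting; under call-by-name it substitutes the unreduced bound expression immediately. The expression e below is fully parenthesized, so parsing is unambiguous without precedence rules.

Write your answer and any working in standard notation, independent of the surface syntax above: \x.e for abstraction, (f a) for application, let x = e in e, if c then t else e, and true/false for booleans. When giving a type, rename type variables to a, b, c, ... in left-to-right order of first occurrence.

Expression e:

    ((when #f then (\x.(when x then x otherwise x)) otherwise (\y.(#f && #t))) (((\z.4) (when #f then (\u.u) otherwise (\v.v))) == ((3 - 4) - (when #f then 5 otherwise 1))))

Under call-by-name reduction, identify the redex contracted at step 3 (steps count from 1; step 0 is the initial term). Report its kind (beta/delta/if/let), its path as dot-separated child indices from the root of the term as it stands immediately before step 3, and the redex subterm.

Answer: delta at root : (false && true)

Derivation:
step 0: ((if false then (\x.(if x then x else x)) else (\y.(false && true))) (((\z.4) (if false then (\u.u) else (\v.v))) == ((3 - 4) - (if false then 5 else 1))))
step 1: [if@0] ((\y.(false && true)) (((\z.4) (if false then (\u.u) else (\v.v))) == ((3 - 4) - (if false then 5 else 1))))
step 2: [beta@root] (false && true)
step 3: [delta@root] false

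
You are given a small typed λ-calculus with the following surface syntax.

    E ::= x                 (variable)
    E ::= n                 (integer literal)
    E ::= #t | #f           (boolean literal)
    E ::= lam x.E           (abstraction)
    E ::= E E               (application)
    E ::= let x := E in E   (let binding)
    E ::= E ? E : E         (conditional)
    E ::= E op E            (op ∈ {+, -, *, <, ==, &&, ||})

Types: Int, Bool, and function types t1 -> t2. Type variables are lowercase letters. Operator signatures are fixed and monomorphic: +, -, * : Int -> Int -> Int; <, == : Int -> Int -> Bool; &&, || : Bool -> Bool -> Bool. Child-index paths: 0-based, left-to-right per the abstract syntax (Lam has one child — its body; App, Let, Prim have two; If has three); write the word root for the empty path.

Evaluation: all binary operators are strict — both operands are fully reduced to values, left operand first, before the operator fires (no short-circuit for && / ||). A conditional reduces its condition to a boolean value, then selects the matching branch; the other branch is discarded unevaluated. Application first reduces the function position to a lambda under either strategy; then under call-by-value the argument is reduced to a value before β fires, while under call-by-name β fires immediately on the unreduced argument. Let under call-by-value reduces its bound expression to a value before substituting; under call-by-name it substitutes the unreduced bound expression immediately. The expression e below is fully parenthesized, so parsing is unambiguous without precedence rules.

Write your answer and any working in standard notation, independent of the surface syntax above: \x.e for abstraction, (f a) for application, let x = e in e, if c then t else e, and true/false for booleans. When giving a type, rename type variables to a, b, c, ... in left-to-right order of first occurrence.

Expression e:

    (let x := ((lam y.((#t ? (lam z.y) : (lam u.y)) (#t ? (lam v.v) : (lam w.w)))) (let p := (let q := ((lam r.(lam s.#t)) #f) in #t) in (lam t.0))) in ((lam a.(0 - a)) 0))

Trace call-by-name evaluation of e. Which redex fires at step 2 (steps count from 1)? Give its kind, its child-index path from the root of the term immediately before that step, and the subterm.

Derivation:
step 0: (let x = ((\y.((if true then (\z.y) else (\u.y)) (if true then (\v.v) else (\w.w)))) (let p = (let q = ((\r.(\s.true)) false) in true) in (\t.0))) in ((\a.(0 - a)) 0))
step 1: [let@root] ((\a.(0 - a)) 0)
step 2: [beta@root] (0 - 0)

Answer: beta at root : ((\a.(0 - a)) 0)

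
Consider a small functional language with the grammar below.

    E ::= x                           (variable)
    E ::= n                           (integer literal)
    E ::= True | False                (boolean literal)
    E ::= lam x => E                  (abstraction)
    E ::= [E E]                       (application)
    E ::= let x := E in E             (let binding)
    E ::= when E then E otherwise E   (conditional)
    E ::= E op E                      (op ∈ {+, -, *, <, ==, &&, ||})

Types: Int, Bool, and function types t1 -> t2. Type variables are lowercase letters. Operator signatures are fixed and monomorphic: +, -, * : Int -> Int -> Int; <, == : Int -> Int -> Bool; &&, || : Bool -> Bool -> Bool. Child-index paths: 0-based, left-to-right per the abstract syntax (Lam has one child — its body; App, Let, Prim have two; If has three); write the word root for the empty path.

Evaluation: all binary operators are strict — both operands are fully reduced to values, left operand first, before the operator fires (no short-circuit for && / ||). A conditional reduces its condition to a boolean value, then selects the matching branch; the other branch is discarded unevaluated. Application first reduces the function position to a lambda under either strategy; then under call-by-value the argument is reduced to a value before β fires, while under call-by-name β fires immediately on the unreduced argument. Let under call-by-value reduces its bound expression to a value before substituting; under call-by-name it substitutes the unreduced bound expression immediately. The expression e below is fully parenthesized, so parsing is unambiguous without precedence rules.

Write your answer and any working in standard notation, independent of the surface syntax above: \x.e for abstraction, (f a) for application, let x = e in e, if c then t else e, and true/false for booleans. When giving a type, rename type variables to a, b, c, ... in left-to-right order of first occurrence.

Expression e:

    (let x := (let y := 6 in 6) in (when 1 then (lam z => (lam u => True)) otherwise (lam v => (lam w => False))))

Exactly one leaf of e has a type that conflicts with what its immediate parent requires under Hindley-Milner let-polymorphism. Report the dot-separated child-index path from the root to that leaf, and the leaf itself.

Answer: 1.0 : 1

Derivation:
let y : Int
let x : Int
  unify Int ~ Bool
  FAIL: mismatch Int ~ Bool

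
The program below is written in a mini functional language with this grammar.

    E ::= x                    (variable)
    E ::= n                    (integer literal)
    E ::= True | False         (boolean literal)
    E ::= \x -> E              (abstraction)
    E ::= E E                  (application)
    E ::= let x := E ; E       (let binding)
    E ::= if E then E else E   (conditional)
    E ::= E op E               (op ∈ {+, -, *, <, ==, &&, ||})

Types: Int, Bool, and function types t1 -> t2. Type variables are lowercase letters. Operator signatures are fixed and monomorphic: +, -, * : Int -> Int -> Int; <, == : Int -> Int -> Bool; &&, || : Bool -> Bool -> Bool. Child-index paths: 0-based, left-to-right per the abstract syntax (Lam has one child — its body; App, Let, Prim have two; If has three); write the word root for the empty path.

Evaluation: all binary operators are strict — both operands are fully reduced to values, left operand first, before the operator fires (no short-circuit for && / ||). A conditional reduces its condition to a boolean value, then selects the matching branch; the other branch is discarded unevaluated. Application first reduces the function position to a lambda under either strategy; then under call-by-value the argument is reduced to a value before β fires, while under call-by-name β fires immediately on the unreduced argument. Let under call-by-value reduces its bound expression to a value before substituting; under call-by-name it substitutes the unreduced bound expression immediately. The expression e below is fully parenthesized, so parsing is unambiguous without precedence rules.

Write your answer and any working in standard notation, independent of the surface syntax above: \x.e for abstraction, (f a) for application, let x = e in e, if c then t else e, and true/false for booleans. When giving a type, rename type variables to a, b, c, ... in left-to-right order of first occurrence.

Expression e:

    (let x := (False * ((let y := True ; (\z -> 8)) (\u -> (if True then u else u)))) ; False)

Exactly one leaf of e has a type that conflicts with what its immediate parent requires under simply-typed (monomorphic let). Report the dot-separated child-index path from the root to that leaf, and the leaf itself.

Working:
  unify Bool ~ Int
  FAIL: mismatch Bool ~ Int

Answer: 0.0 : false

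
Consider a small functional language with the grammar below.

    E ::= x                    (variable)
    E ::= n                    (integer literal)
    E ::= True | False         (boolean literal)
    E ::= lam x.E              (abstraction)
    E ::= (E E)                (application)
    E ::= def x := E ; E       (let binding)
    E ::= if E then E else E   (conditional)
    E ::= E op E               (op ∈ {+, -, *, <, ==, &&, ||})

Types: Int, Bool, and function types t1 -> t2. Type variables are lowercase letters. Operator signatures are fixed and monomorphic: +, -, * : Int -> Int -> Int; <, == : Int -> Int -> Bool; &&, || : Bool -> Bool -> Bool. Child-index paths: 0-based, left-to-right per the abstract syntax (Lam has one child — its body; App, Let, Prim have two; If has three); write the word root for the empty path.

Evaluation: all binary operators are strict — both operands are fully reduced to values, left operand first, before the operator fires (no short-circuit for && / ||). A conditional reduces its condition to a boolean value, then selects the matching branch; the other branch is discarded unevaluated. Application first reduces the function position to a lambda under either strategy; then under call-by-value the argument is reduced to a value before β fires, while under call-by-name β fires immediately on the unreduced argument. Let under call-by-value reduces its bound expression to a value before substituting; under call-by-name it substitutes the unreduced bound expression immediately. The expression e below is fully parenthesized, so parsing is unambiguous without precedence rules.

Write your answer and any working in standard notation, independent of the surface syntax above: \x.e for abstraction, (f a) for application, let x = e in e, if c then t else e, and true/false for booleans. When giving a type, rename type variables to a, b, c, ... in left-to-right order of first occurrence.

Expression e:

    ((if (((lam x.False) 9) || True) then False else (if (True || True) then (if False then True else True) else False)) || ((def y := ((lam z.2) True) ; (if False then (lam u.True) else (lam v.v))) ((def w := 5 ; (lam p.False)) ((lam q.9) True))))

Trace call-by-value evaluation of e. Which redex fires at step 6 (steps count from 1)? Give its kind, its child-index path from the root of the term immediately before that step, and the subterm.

Working:
step 0: ((if (((\x.false) 9) || true) then false else (if (true || true) then (if false then true else true) else false)) || ((let y = ((\z.2) true) in (if false then (\u.true) else (\v.v))) ((let w = 5 in (\p.false)) ((\q.9) true))))
step 1: [beta@0.0.0] ((if (false || true) then false else (if (true || true) then (if false then true else true) else false)) || ((let y = ((\z.2) true) in (if false then (\u.true) else (\v.v))) ((let w = 5 in (\p.false)) ((\q.9) true))))
step 2: [delta@0.0] ((if true then false else (if (true || true) then (if false then true else true) else false)) || ((let y = ((\z.2) true) in (if false then (\u.true) else (\v.v))) ((let w = 5 in (\p.false)) ((\q.9) true))))
step 3: [if@0] (false || ((let y = ((\z.2) true) in (if false then (\u.true) else (\v.v))) ((let w = 5 in (\p.false)) ((\q.9) true))))
step 4: [beta@1.0.0] (false || ((let y = 2 in (if false then (\u.true) else (\v.v))) ((let w = 5 in (\p.false)) ((\q.9) true))))
step 5: [let@1.0] (false || ((if false then (\u.true) else (\v.v)) ((let w = 5 in (\p.false)) ((\q.9) true))))
step 6: [if@1.0] (false || ((\v.v) ((let w = 5 in (\p.false)) ((\q.9) true))))

Answer: if at 1.0 : (if false then (\u.true) else (\v.v))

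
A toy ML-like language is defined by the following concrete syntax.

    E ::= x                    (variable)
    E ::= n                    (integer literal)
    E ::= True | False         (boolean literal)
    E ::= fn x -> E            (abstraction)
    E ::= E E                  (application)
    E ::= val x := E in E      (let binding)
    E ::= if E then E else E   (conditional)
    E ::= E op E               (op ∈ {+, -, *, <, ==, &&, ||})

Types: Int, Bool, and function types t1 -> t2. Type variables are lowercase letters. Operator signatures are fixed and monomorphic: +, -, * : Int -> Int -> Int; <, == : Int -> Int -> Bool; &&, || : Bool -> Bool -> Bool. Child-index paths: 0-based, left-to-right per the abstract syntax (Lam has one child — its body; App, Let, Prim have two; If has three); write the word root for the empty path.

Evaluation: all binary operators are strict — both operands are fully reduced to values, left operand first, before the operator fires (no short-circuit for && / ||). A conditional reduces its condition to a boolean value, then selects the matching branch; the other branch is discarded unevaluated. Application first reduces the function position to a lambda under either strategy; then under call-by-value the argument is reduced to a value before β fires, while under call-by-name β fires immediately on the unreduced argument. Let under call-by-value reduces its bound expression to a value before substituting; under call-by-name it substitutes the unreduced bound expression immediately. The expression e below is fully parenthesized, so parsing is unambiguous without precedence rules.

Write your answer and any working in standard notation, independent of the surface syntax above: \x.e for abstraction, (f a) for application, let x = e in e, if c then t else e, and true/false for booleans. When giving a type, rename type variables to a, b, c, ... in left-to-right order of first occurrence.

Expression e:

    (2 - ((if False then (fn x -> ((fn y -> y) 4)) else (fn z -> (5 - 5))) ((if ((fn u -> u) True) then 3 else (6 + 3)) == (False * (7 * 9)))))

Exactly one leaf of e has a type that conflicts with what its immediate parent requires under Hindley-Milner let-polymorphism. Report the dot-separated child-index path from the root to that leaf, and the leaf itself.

Answer: 1.1.1.0 : false

Trace:
  unify Int ~ Int
  unify Bool ~ Bool
y : b
\y._ : b -> b
  unify b -> b ~ Int -> c
  unify b ~ Int
  unify Int ~ c
_ _ : Int
\x._ : a -> Int
  unify Int ~ Int
  unify Int ~ Int
\z._ : d -> Int
  unify a -> Int ~ d -> Int
  unify a ~ d
  unify Int ~ Int
u : e
\u._ : e -> e
  unify e -> e ~ Bool -> f
  unify e ~ Bool
  unify Bool ~ f
_ _ : Bool
  unify Bool ~ Bool
  unify Int ~ Int
  unify Int ~ Int
  unify Int ~ Int
  unify Int ~ Int
  unify Bool ~ Int
  FAIL: mismatch Bool ~ Int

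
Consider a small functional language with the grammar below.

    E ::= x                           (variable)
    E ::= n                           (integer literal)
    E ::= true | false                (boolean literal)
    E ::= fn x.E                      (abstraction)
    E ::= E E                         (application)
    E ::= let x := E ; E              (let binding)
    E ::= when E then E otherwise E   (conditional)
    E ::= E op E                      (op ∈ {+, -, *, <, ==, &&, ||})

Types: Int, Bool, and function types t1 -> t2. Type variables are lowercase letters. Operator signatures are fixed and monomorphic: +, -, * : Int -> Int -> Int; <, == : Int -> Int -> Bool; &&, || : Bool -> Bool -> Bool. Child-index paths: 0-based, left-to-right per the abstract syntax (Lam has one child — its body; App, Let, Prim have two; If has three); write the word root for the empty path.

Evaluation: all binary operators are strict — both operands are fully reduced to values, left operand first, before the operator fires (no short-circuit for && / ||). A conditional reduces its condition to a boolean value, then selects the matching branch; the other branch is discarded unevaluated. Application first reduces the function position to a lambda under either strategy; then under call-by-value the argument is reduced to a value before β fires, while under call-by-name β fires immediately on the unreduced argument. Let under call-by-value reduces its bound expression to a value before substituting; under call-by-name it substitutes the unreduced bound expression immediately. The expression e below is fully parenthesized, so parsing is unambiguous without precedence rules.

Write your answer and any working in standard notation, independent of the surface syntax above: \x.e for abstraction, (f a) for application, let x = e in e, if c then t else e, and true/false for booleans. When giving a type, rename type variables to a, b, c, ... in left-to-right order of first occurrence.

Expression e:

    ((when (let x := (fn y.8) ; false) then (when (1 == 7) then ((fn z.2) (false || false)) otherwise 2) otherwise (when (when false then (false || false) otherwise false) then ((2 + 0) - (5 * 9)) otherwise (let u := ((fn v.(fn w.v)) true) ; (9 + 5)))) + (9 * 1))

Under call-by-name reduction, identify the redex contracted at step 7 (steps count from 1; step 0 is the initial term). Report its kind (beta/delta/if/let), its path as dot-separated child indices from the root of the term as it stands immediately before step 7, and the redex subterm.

Answer: delta at 1 : (9 * 1)

Derivation:
step 0: ((if (let x = (\y.8) in false) then (if (1 == 7) then ((\z.2) (false || false)) else 2) else (if (if false then (false || false) else false) then ((2 + 0) - (5 * 9)) else (let u = ((\v.(\w.v)) true) in (9 + 5)))) + (9 * 1))
step 1: [let@0.0] ((if false then (if (1 == 7) then ((\z.2) (false || false)) else 2) else (if (if false then (false || false) else false) then ((2 + 0) - (5 * 9)) else (let u = ((\v.(\w.v)) true) in (9 + 5)))) + (9 * 1))
step 2: [if@0] ((if (if false then (false || false) else false) then ((2 + 0) - (5 * 9)) else (let u = ((\v.(\w.v)) true) in (9 + 5))) + (9 * 1))
step 3: [if@0.0] ((if false then ((2 + 0) - (5 * 9)) else (let u = ((\v.(\w.v)) true) in (9 + 5))) + (9 * 1))
step 4: [if@0] ((let u = ((\v.(\w.v)) true) in (9 + 5)) + (9 * 1))
step 5: [let@0] ((9 + 5) + (9 * 1))
step 6: [delta@0] (14 + (9 * 1))
step 7: [delta@1] (14 + 9)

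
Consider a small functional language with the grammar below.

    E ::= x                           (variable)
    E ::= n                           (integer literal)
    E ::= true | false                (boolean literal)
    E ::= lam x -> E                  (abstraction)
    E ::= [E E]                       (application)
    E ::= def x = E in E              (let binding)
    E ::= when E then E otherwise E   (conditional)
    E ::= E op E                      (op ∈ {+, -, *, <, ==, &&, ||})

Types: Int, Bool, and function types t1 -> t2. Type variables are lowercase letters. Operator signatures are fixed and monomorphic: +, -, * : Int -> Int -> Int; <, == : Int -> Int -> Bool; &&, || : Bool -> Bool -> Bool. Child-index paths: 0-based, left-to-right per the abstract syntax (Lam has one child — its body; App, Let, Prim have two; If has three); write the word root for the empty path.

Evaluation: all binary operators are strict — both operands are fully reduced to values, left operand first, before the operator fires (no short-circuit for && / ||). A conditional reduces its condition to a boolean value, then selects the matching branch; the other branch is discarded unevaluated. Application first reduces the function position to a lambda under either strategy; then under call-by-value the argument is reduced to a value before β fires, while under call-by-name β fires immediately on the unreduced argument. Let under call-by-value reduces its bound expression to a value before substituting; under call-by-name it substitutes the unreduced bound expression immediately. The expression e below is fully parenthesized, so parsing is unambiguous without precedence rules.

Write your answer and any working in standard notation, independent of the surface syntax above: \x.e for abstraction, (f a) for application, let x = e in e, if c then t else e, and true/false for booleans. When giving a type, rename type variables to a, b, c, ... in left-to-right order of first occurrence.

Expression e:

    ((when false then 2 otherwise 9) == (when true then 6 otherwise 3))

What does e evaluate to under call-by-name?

Answer: false

Trace:
step 0: ((if false then 2 else 9) == (if true then 6 else 3))
step 1: [if@0] (9 == (if true then 6 else 3))
step 2: [if@1] (9 == 6)
step 3: [delta@root] false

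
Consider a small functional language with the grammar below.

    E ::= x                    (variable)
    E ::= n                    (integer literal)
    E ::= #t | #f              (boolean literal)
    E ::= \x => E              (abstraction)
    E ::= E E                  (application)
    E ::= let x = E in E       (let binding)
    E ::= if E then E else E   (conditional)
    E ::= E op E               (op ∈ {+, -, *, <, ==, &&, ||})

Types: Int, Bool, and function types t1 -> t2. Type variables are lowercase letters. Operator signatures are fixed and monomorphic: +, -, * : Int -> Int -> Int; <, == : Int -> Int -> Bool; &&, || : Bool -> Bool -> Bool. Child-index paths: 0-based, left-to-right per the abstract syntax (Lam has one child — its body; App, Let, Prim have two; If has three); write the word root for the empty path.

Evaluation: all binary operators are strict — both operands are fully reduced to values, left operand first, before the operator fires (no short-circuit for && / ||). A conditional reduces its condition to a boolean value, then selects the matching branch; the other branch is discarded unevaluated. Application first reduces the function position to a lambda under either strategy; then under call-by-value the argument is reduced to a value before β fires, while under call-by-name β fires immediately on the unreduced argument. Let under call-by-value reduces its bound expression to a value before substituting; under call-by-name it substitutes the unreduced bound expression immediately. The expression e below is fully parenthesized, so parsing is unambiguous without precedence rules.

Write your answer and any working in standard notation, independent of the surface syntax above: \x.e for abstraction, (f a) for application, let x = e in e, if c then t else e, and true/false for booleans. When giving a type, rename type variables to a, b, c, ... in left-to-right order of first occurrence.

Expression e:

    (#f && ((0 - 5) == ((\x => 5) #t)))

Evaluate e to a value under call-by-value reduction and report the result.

Trace:
step 0: (false && ((0 - 5) == ((\x.5) true)))
step 1: [delta@1.0] (false && (-5 == ((\x.5) true)))
step 2: [beta@1.1] (false && (-5 == 5))
step 3: [delta@1] (false && false)
step 4: [delta@root] false

Answer: false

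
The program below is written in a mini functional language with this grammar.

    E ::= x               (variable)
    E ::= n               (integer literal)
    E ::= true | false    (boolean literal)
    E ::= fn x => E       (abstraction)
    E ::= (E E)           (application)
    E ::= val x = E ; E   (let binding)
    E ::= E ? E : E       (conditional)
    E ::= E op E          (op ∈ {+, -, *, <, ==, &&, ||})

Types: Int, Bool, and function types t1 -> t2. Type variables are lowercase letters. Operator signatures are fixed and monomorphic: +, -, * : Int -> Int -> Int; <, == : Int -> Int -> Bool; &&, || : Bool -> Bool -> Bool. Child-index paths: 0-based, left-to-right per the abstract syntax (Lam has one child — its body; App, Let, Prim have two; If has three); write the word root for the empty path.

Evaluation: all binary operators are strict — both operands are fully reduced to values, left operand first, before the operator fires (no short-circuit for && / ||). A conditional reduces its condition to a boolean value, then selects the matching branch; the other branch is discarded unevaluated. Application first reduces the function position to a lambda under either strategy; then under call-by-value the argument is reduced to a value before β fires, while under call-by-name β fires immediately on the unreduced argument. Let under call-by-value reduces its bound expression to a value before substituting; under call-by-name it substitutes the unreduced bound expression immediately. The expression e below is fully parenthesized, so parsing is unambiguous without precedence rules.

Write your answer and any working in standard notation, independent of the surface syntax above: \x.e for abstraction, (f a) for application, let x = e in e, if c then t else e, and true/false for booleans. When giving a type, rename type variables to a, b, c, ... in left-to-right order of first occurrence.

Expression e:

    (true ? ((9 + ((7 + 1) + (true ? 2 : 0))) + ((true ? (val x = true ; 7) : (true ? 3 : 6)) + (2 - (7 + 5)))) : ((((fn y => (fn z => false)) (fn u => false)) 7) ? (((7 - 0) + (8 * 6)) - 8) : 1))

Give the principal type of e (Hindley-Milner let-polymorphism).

Working:
  unify Bool ~ Bool
  unify Int ~ Int
  unify Int ~ Int
  unify Int ~ Int
  unify Int ~ Int
  unify Bool ~ Bool
  unify Int ~ Int
  unify Int ~ Int
  unify Int ~ Int
  unify Int ~ Int
  unify Bool ~ Bool
let x : Bool
  unify Bool ~ Bool
  unify Int ~ Int
  unify Int ~ Int
  unify Int ~ Int
  unify Int ~ Int
  unify Int ~ Int
  unify Int ~ Int
  unify Int ~ Int
  unify Int ~ Int
  unify Int ~ Int
\z._ : b -> Bool
\y._ : a -> b -> Bool
\u._ : c -> Bool
  unify a -> b -> Bool ~ (c -> Bool) -> d
  unify a ~ c -> Bool
  unify b -> Bool ~ d
_ _ : b -> Bool
  unify b -> Bool ~ Int -> e
  unify b ~ Int
  unify Bool ~ e
_ _ : Bool
  unify Bool ~ Bool
  unify Int ~ Int
  unify Int ~ Int
  unify Int ~ Int
  unify Int ~ Int
  unify Int ~ Int
  unify Int ~ Int
  unify Int ~ Int
  unify Int ~ Int
  unify Int ~ Int
  unify Int ~ Int

Answer: Int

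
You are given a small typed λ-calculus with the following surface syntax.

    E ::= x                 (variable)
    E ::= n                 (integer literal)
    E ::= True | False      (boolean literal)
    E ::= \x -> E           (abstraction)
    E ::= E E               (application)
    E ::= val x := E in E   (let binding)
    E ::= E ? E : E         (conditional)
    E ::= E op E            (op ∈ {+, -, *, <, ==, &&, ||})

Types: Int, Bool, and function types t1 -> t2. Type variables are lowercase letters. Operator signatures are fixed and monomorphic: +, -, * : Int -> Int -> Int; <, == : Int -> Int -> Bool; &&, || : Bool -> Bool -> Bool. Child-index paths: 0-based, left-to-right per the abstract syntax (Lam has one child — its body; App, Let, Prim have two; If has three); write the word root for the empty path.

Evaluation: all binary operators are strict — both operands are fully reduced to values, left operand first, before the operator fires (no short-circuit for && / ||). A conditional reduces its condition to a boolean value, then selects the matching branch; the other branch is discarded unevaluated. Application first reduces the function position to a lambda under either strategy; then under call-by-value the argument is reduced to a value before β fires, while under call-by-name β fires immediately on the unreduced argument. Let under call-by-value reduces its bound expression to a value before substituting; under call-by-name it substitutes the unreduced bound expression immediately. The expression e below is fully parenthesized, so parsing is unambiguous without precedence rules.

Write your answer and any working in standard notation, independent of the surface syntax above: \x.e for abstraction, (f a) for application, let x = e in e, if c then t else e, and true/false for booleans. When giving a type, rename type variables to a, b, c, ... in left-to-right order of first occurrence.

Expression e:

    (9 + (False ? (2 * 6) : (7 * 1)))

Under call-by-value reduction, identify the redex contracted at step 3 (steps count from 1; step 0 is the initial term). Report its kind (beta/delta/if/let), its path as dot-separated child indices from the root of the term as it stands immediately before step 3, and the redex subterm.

Derivation:
step 0: (9 + (if false then (2 * 6) else (7 * 1)))
step 1: [if@1] (9 + (7 * 1))
step 2: [delta@1] (9 + 7)
step 3: [delta@root] 16

Answer: delta at root : (9 + 7)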